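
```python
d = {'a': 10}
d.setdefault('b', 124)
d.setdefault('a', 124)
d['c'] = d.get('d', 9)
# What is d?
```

After line 1: d = {'a': 10}
After line 2 (setdefault adds 'b'=124): d = {'a': 10, 'b': 124}
After line 3 (setdefault 'a' no-op, already exists): d = {'a': 10, 'b': 124}
After line 4 (get('d', 9) returns default since 'd' not in d): d = {'a': 10, 'b': 124, 'c': 9}

{'a': 10, 'b': 124, 'c': 9}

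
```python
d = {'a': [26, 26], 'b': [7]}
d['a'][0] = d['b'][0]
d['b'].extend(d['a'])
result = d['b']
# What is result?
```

After line 1: d = {'a': [26, 26], 'b': [7]}
After line 2 (a[0] = b[0] = 7): d = {'a': [7, 26], 'b': [7]}
After line 3 (b.extend(a) appends [7, 26]): d = {'a': [7, 26], 'b': [7, 7, 26]}
After line 4: result = d['b'] = [7, 7, 26]

[7, 7, 26]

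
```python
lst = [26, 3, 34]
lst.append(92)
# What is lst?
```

[26, 3, 34, 92]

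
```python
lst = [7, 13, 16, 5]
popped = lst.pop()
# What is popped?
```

5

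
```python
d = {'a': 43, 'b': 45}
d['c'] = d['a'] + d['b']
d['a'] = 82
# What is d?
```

After line 1: d = {'a': 43, 'b': 45}
After line 2 (d['c'] = 43 + 45): d = {'a': 43, 'b': 45, 'c': 88}
After line 3: d = {'a': 82, 'b': 45, 'c': 88}

{'a': 82, 'b': 45, 'c': 88}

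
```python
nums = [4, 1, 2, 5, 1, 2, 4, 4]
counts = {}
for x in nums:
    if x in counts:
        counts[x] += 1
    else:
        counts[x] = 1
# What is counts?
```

Initial: counts = {}, nums = [4, 1, 2, 5, 1, 2, 4, 4]
See 4: counts = {4: 1}
See 1: counts = {4: 1, 1: 1}
See 2: counts = {4: 1, 1: 1, 2: 1}
See 5: counts = {4: 1, 1: 1, 2: 1, 5: 1}
See 1: counts = {4: 1, 1: 2, 2: 1, 5: 1}
See 2: counts = {4: 1, 1: 2, 2: 2, 5: 1}
See 4: counts = {4: 2, 1: 2, 2: 2, 5: 1}
See 4: counts = {4: 3, 1: 2, 2: 2, 5: 1}

{4: 3, 1: 2, 2: 2, 5: 1}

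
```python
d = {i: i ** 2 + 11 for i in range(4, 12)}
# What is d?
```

{4: 27, 5: 36, 6: 47, 7: 60, 8: 75, 9: 92, 10: 111, 11: 132}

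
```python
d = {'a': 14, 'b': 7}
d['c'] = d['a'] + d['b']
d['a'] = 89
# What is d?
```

After line 1: d = {'a': 14, 'b': 7}
After line 2 (d['c'] = 14 + 7): d = {'a': 14, 'b': 7, 'c': 21}
After line 3: d = {'a': 89, 'b': 7, 'c': 21}

{'a': 89, 'b': 7, 'c': 21}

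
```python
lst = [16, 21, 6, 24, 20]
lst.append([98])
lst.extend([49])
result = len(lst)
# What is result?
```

After line 1: lst = [16, 21, 6, 24, 20]
After line 2 (append adds [98] as single element): lst = [16, 21, 6, 24, 20, [98]]
After line 3 (extend unpacks [49], adds 49): lst = [16, 21, 6, 24, 20, [98], 49]
After line 4: result = len(lst) = 7

7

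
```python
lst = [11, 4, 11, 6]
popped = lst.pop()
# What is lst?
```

[11, 4, 11]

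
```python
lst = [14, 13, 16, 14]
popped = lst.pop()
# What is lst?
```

[14, 13, 16]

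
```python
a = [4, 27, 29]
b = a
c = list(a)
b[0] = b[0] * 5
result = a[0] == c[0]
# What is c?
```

After line 1: a = [4, 27, 29]
After line 2 (b = a, alias): a = [4, 27, 29], b = [4, 27, 29]
After line 3 (c = list(a) is a copy, new object): c = [4, 27, 29]
After line 4 (b[0] = 4 * 5 = 20; mutates shared a/b): a = b = [20, 27, 29], c = [4, 27, 29]
After line 5 (a[0] = 20, c[0] = 4; result = False)

[4, 27, 29]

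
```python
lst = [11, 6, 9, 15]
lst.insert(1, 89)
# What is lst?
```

[11, 89, 6, 9, 15]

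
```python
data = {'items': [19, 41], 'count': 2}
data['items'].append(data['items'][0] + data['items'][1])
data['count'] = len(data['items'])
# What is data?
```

After line 1: data = {'items': [19, 41], 'count': 2}
After line 2 (append 19 + 41 = 60): data = {'items': [19, 41, 60], 'count': 2}
After line 3 (count = len(items) = 3): data = {'items': [19, 41, 60], 'count': 3}

{'items': [19, 41, 60], 'count': 3}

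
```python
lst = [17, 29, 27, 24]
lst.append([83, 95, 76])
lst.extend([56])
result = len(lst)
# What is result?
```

After line 1: lst = [17, 29, 27, 24]
After line 2 (append adds [83, 95, 76] as single element): lst = [17, 29, 27, 24, [83, 95, 76]]
After line 3 (extend unpacks [56], adds 56): lst = [17, 29, 27, 24, [83, 95, 76], 56]
After line 4: result = len(lst) = 6

6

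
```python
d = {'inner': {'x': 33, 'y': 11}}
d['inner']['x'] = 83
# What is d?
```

After line 1: d = {'inner': {'x': 33, 'y': 11}}
After line 2 (inner x overwritten): d = {'inner': {'x': 83, 'y': 11}}

{'inner': {'x': 83, 'y': 11}}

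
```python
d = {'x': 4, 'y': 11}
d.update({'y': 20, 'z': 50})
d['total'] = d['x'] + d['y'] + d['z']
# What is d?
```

After line 1: d = {'x': 4, 'y': 11}
After line 2 (y overwritten, z added): d = {'x': 4, 'y': 20, 'z': 50}
After line 3 (total = 4 + 20 + 50 = 74): d = {'x': 4, 'y': 20, 'z': 50, 'total': 74}

{'x': 4, 'y': 20, 'z': 50, 'total': 74}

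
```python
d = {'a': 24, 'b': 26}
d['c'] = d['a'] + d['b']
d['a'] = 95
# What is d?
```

After line 1: d = {'a': 24, 'b': 26}
After line 2 (d['c'] = 24 + 26): d = {'a': 24, 'b': 26, 'c': 50}
After line 3: d = {'a': 95, 'b': 26, 'c': 50}

{'a': 95, 'b': 26, 'c': 50}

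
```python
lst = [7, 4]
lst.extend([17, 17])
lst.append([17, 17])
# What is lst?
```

After line 1: lst = [7, 4]
After line 2 (extend unpacks [17, 17]): lst = [7, 4, 17, 17]
After line 3 (append adds [17, 17] as single element): lst = [7, 4, 17, 17, [17, 17]]

[7, 4, 17, 17, [17, 17]]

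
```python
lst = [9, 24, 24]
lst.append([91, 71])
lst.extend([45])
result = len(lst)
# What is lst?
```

After line 1: lst = [9, 24, 24]
After line 2 (append adds [91, 71] as single element): lst = [9, 24, 24, [91, 71]]
After line 3 (extend unpacks [45], adds 45): lst = [9, 24, 24, [91, 71], 45]
After line 4: result = len(lst) = 5

[9, 24, 24, [91, 71], 45]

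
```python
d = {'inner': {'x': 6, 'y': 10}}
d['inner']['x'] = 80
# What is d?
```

After line 1: d = {'inner': {'x': 6, 'y': 10}}
After line 2 (inner x overwritten): d = {'inner': {'x': 80, 'y': 10}}

{'inner': {'x': 80, 'y': 10}}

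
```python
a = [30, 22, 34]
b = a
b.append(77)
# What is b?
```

After line 1: a = [30, 22, 34]
After line 2 (b = a is an alias, same object): a = [30, 22, 34], b = [30, 22, 34]
After line 3 (b.append mutates the shared list): a = [30, 22, 34, 77], b = [30, 22, 34, 77]

[30, 22, 34, 77]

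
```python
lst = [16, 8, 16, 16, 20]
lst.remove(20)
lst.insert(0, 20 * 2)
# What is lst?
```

After line 1: lst = [16, 8, 16, 16, 20]
After line 2 (remove first 20): lst = [16, 8, 16, 16]
After line 3 (insert 40 at index 0): lst = [40, 16, 8, 16, 16]

[40, 16, 8, 16, 16]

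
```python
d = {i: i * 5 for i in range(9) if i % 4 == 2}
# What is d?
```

{2: 10, 6: 30}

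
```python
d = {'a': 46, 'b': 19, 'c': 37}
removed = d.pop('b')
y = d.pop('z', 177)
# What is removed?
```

After line 1: d = {'a': 46, 'b': 19, 'c': 37}
After line 2 (pop 'b' returns 19): d = {'a': 46, 'c': 37}, removed = 19
After line 3 (pop 'z' missing, returns default 177): d = {'a': 46, 'c': 37}, y = 177

19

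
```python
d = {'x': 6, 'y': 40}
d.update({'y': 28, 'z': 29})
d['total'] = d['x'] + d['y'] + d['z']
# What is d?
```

After line 1: d = {'x': 6, 'y': 40}
After line 2 (y overwritten, z added): d = {'x': 6, 'y': 28, 'z': 29}
After line 3 (total = 6 + 28 + 29 = 63): d = {'x': 6, 'y': 28, 'z': 29, 'total': 63}

{'x': 6, 'y': 28, 'z': 29, 'total': 63}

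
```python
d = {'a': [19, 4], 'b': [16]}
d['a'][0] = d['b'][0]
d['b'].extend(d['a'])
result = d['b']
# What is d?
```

After line 1: d = {'a': [19, 4], 'b': [16]}
After line 2 (a[0] = b[0] = 16): d = {'a': [16, 4], 'b': [16]}
After line 3 (b.extend(a) appends [16, 4]): d = {'a': [16, 4], 'b': [16, 16, 4]}
After line 4: result = d['b'] = [16, 16, 4]

{'a': [16, 4], 'b': [16, 16, 4]}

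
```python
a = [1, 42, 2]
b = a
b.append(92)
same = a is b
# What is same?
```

After line 1: a = [1, 42, 2]
After line 2 (b = a is an alias, same object): a = [1, 42, 2], b = [1, 42, 2]
After line 3 (b.append mutates the shared list): a = [1, 42, 2, 92], b = [1, 42, 2, 92]
After line 4 (same = a is b; same object -> True): same = True

True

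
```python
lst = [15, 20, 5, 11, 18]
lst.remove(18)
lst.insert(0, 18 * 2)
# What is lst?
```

After line 1: lst = [15, 20, 5, 11, 18]
After line 2 (remove first 18): lst = [15, 20, 5, 11]
After line 3 (insert 36 at index 0): lst = [36, 15, 20, 5, 11]

[36, 15, 20, 5, 11]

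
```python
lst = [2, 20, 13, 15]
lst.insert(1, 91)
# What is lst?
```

[2, 91, 20, 13, 15]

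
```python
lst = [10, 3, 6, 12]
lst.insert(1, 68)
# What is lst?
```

[10, 68, 3, 6, 12]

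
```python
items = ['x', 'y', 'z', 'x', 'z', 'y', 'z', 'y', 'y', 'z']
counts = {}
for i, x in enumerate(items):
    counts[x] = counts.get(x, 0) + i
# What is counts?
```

Initial: counts = {}, items = ['x', 'y', 'z', 'x', 'z', 'y', 'z', 'y', 'y', 'z']
i=0, x='x': counts = {'x': 0}
i=1, x='y': counts = {'x': 0, 'y': 1}
i=2, x='z': counts = {'x': 0, 'y': 1, 'z': 2}
i=3, x='x': counts = {'x': 3, 'y': 1, 'z': 2}
i=4, x='z': counts = {'x': 3, 'y': 1, 'z': 6}
i=5, x='y': counts = {'x': 3, 'y': 6, 'z': 6}
i=6, x='z': counts = {'x': 3, 'y': 6, 'z': 12}
i=7, x='y': counts = {'x': 3, 'y': 13, 'z': 12}
i=8, x='y': counts = {'x': 3, 'y': 21, 'z': 12}
i=9, x='z': counts = {'x': 3, 'y': 21, 'z': 21}

{'x': 3, 'y': 21, 'z': 21}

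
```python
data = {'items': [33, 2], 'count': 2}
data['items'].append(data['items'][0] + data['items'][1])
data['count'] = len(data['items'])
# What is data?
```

After line 1: data = {'items': [33, 2], 'count': 2}
After line 2 (append 33 + 2 = 35): data = {'items': [33, 2, 35], 'count': 2}
After line 3 (count = len(items) = 3): data = {'items': [33, 2, 35], 'count': 3}

{'items': [33, 2, 35], 'count': 3}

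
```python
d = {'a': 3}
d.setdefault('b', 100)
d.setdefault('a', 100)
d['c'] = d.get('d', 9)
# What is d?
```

After line 1: d = {'a': 3}
After line 2 (setdefault adds 'b'=100): d = {'a': 3, 'b': 100}
After line 3 (setdefault 'a' no-op, already exists): d = {'a': 3, 'b': 100}
After line 4 (get('d', 9) returns default since 'd' not in d): d = {'a': 3, 'b': 100, 'c': 9}

{'a': 3, 'b': 100, 'c': 9}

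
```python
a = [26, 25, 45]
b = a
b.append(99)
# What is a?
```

After line 1: a = [26, 25, 45]
After line 2 (b = a is an alias, same object): a = [26, 25, 45], b = [26, 25, 45]
After line 3 (b.append mutates the shared list): a = [26, 25, 45, 99], b = [26, 25, 45, 99]

[26, 25, 45, 99]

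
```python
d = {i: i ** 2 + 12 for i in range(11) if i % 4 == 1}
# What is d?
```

{1: 13, 5: 37, 9: 93}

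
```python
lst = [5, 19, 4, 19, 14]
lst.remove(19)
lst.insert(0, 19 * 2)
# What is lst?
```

After line 1: lst = [5, 19, 4, 19, 14]
After line 2 (remove first 19): lst = [5, 4, 19, 14]
After line 3 (insert 38 at index 0): lst = [38, 5, 4, 19, 14]

[38, 5, 4, 19, 14]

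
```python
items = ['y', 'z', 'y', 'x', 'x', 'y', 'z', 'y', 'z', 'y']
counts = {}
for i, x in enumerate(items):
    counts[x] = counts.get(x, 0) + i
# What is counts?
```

Initial: counts = {}, items = ['y', 'z', 'y', 'x', 'x', 'y', 'z', 'y', 'z', 'y']
i=0, x='y': counts = {'y': 0}
i=1, x='z': counts = {'y': 0, 'z': 1}
i=2, x='y': counts = {'y': 2, 'z': 1}
i=3, x='x': counts = {'y': 2, 'z': 1, 'x': 3}
i=4, x='x': counts = {'y': 2, 'z': 1, 'x': 7}
i=5, x='y': counts = {'y': 7, 'z': 1, 'x': 7}
i=6, x='z': counts = {'y': 7, 'z': 7, 'x': 7}
i=7, x='y': counts = {'y': 14, 'z': 7, 'x': 7}
i=8, x='z': counts = {'y': 14, 'z': 15, 'x': 7}
i=9, x='y': counts = {'y': 23, 'z': 15, 'x': 7}

{'y': 23, 'z': 15, 'x': 7}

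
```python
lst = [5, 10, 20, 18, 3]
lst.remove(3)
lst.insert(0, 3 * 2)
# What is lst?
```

After line 1: lst = [5, 10, 20, 18, 3]
After line 2 (remove first 3): lst = [5, 10, 20, 18]
After line 3 (insert 6 at index 0): lst = [6, 5, 10, 20, 18]

[6, 5, 10, 20, 18]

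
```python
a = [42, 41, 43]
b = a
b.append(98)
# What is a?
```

After line 1: a = [42, 41, 43]
After line 2 (b = a is an alias, same object): a = [42, 41, 43], b = [42, 41, 43]
After line 3 (b.append mutates the shared list): a = [42, 41, 43, 98], b = [42, 41, 43, 98]

[42, 41, 43, 98]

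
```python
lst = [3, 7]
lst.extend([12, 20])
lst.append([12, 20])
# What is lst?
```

After line 1: lst = [3, 7]
After line 2 (extend unpacks [12, 20]): lst = [3, 7, 12, 20]
After line 3 (append adds [12, 20] as single element): lst = [3, 7, 12, 20, [12, 20]]

[3, 7, 12, 20, [12, 20]]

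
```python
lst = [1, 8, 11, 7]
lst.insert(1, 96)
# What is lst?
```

[1, 96, 8, 11, 7]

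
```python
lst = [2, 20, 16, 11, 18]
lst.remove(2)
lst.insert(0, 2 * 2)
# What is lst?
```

After line 1: lst = [2, 20, 16, 11, 18]
After line 2 (remove first 2): lst = [20, 16, 11, 18]
After line 3 (insert 4 at index 0): lst = [4, 20, 16, 11, 18]

[4, 20, 16, 11, 18]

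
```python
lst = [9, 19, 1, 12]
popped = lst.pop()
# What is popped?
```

12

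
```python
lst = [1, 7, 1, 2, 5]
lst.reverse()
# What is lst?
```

[5, 2, 1, 7, 1]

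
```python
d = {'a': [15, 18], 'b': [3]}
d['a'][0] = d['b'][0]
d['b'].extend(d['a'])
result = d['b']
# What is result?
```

After line 1: d = {'a': [15, 18], 'b': [3]}
After line 2 (a[0] = b[0] = 3): d = {'a': [3, 18], 'b': [3]}
After line 3 (b.extend(a) appends [3, 18]): d = {'a': [3, 18], 'b': [3, 3, 18]}
After line 4: result = d['b'] = [3, 3, 18]

[3, 3, 18]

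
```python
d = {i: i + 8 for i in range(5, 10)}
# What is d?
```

{5: 13, 6: 14, 7: 15, 8: 16, 9: 17}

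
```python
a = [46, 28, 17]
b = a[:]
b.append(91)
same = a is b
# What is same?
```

After line 1: a = [46, 28, 17]
After line 2 (b = a[:] is a shallow copy, new object): a = [46, 28, 17], b = [46, 28, 17]
After line 3 (append only mutates b): a = [46, 28, 17], b = [46, 28, 17, 91]
After line 4 (same = a is b; different objects -> False): same = False

False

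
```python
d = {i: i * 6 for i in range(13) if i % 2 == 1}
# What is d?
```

{1: 6, 3: 18, 5: 30, 7: 42, 9: 54, 11: 66}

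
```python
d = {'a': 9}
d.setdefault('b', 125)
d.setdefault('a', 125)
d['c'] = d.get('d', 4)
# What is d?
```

After line 1: d = {'a': 9}
After line 2 (setdefault adds 'b'=125): d = {'a': 9, 'b': 125}
After line 3 (setdefault 'a' no-op, already exists): d = {'a': 9, 'b': 125}
After line 4 (get('d', 4) returns default since 'd' not in d): d = {'a': 9, 'b': 125, 'c': 4}

{'a': 9, 'b': 125, 'c': 4}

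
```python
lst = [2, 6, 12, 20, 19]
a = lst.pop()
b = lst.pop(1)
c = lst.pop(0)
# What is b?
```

After line 1: lst = [2, 6, 12, 20, 19]
After line 2 (pop() -> a = 19): lst = [2, 6, 12, 20]
After line 3 (pop(1) -> b = 6): lst = [2, 12, 20]
After line 4 (pop(0) -> c = 2): lst = [12, 20]

6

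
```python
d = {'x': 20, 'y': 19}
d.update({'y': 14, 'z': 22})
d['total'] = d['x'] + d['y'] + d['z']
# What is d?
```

After line 1: d = {'x': 20, 'y': 19}
After line 2 (y overwritten, z added): d = {'x': 20, 'y': 14, 'z': 22}
After line 3 (total = 20 + 14 + 22 = 56): d = {'x': 20, 'y': 14, 'z': 22, 'total': 56}

{'x': 20, 'y': 14, 'z': 22, 'total': 56}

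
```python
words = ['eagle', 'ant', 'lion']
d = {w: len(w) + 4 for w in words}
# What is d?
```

{'eagle': 9, 'ant': 7, 'lion': 8}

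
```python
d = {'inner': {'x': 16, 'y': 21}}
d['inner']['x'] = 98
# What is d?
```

After line 1: d = {'inner': {'x': 16, 'y': 21}}
After line 2 (inner x overwritten): d = {'inner': {'x': 98, 'y': 21}}

{'inner': {'x': 98, 'y': 21}}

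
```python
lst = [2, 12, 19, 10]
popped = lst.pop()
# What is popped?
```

10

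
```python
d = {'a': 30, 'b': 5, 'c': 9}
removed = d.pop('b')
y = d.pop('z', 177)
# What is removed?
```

After line 1: d = {'a': 30, 'b': 5, 'c': 9}
After line 2 (pop 'b' returns 5): d = {'a': 30, 'c': 9}, removed = 5
After line 3 (pop 'z' missing, returns default 177): d = {'a': 30, 'c': 9}, y = 177

5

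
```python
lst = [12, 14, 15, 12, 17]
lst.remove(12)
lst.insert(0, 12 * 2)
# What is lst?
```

After line 1: lst = [12, 14, 15, 12, 17]
After line 2 (remove first 12): lst = [14, 15, 12, 17]
After line 3 (insert 24 at index 0): lst = [24, 14, 15, 12, 17]

[24, 14, 15, 12, 17]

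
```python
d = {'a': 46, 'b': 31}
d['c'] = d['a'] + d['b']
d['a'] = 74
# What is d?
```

After line 1: d = {'a': 46, 'b': 31}
After line 2 (d['c'] = 46 + 31): d = {'a': 46, 'b': 31, 'c': 77}
After line 3: d = {'a': 74, 'b': 31, 'c': 77}

{'a': 74, 'b': 31, 'c': 77}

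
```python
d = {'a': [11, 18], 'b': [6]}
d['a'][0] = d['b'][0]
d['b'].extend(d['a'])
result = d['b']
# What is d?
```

After line 1: d = {'a': [11, 18], 'b': [6]}
After line 2 (a[0] = b[0] = 6): d = {'a': [6, 18], 'b': [6]}
After line 3 (b.extend(a) appends [6, 18]): d = {'a': [6, 18], 'b': [6, 6, 18]}
After line 4: result = d['b'] = [6, 6, 18]

{'a': [6, 18], 'b': [6, 6, 18]}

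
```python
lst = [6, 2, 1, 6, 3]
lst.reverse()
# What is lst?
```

[3, 6, 1, 2, 6]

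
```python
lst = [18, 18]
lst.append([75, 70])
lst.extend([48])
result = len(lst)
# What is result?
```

After line 1: lst = [18, 18]
After line 2 (append adds [75, 70] as single element): lst = [18, 18, [75, 70]]
After line 3 (extend unpacks [48], adds 48): lst = [18, 18, [75, 70], 48]
After line 4: result = len(lst) = 4

4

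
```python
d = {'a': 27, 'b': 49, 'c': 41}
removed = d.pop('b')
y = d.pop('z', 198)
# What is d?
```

After line 1: d = {'a': 27, 'b': 49, 'c': 41}
After line 2 (pop 'b' returns 49): d = {'a': 27, 'c': 41}, removed = 49
After line 3 (pop 'z' missing, returns default 198): d = {'a': 27, 'c': 41}, y = 198

{'a': 27, 'c': 41}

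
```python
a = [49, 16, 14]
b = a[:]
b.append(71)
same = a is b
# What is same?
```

After line 1: a = [49, 16, 14]
After line 2 (b = a[:] is a shallow copy, new object): a = [49, 16, 14], b = [49, 16, 14]
After line 3 (append only mutates b): a = [49, 16, 14], b = [49, 16, 14, 71]
After line 4 (same = a is b; different objects -> False): same = False

False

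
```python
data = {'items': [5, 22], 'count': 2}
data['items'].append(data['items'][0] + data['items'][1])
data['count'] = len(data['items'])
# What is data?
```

After line 1: data = {'items': [5, 22], 'count': 2}
After line 2 (append 5 + 22 = 27): data = {'items': [5, 22, 27], 'count': 2}
After line 3 (count = len(items) = 3): data = {'items': [5, 22, 27], 'count': 3}

{'items': [5, 22, 27], 'count': 3}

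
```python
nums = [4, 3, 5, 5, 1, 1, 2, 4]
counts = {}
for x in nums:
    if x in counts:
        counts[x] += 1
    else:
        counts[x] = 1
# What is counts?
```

Initial: counts = {}, nums = [4, 3, 5, 5, 1, 1, 2, 4]
See 4: counts = {4: 1}
See 3: counts = {4: 1, 3: 1}
See 5: counts = {4: 1, 3: 1, 5: 1}
See 5: counts = {4: 1, 3: 1, 5: 2}
See 1: counts = {4: 1, 3: 1, 5: 2, 1: 1}
See 1: counts = {4: 1, 3: 1, 5: 2, 1: 2}
See 2: counts = {4: 1, 3: 1, 5: 2, 1: 2, 2: 1}
See 4: counts = {4: 2, 3: 1, 5: 2, 1: 2, 2: 1}

{4: 2, 3: 1, 5: 2, 1: 2, 2: 1}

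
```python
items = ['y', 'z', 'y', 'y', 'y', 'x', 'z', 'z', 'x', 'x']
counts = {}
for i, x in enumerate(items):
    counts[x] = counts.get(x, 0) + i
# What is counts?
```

Initial: counts = {}, items = ['y', 'z', 'y', 'y', 'y', 'x', 'z', 'z', 'x', 'x']
i=0, x='y': counts = {'y': 0}
i=1, x='z': counts = {'y': 0, 'z': 1}
i=2, x='y': counts = {'y': 2, 'z': 1}
i=3, x='y': counts = {'y': 5, 'z': 1}
i=4, x='y': counts = {'y': 9, 'z': 1}
i=5, x='x': counts = {'y': 9, 'z': 1, 'x': 5}
i=6, x='z': counts = {'y': 9, 'z': 7, 'x': 5}
i=7, x='z': counts = {'y': 9, 'z': 14, 'x': 5}
i=8, x='x': counts = {'y': 9, 'z': 14, 'x': 13}
i=9, x='x': counts = {'y': 9, 'z': 14, 'x': 22}

{'y': 9, 'z': 14, 'x': 22}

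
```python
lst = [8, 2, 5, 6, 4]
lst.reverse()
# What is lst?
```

[4, 6, 5, 2, 8]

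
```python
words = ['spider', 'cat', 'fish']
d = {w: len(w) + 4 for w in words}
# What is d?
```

{'spider': 10, 'cat': 7, 'fish': 8}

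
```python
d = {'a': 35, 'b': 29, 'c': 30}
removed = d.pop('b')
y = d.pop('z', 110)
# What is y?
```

After line 1: d = {'a': 35, 'b': 29, 'c': 30}
After line 2 (pop 'b' returns 29): d = {'a': 35, 'c': 30}, removed = 29
After line 3 (pop 'z' missing, returns default 110): d = {'a': 35, 'c': 30}, y = 110

110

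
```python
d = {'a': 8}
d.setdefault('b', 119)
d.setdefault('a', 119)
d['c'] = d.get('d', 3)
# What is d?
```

After line 1: d = {'a': 8}
After line 2 (setdefault adds 'b'=119): d = {'a': 8, 'b': 119}
After line 3 (setdefault 'a' no-op, already exists): d = {'a': 8, 'b': 119}
After line 4 (get('d', 3) returns default since 'd' not in d): d = {'a': 8, 'b': 119, 'c': 3}

{'a': 8, 'b': 119, 'c': 3}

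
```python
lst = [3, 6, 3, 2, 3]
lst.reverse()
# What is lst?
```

[3, 2, 3, 6, 3]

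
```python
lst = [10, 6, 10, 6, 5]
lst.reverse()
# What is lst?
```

[5, 6, 10, 6, 10]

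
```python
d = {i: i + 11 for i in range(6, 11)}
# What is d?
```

{6: 17, 7: 18, 8: 19, 9: 20, 10: 21}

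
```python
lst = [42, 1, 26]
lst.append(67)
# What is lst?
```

[42, 1, 26, 67]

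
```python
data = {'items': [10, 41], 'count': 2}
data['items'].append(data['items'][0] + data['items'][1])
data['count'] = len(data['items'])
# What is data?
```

After line 1: data = {'items': [10, 41], 'count': 2}
After line 2 (append 10 + 41 = 51): data = {'items': [10, 41, 51], 'count': 2}
After line 3 (count = len(items) = 3): data = {'items': [10, 41, 51], 'count': 3}

{'items': [10, 41, 51], 'count': 3}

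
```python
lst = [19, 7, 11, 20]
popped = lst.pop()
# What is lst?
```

[19, 7, 11]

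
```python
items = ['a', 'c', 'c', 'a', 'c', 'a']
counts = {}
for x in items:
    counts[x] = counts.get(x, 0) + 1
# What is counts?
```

Initial: counts = {}, items = ['a', 'c', 'c', 'a', 'c', 'a']
See 'a': counts = {'a': 1}
See 'c': counts = {'a': 1, 'c': 1}
See 'c': counts = {'a': 1, 'c': 2}
See 'a': counts = {'a': 2, 'c': 2}
See 'c': counts = {'a': 2, 'c': 3}
See 'a': counts = {'a': 3, 'c': 3}

{'a': 3, 'c': 3}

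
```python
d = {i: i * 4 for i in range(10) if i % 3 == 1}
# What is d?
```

{1: 4, 4: 16, 7: 28}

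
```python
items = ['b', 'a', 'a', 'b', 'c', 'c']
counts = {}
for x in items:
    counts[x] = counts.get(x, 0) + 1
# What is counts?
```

Initial: counts = {}, items = ['b', 'a', 'a', 'b', 'c', 'c']
See 'b': counts = {'b': 1}
See 'a': counts = {'b': 1, 'a': 1}
See 'a': counts = {'b': 1, 'a': 2}
See 'b': counts = {'b': 2, 'a': 2}
See 'c': counts = {'b': 2, 'a': 2, 'c': 1}
See 'c': counts = {'b': 2, 'a': 2, 'c': 2}

{'b': 2, 'a': 2, 'c': 2}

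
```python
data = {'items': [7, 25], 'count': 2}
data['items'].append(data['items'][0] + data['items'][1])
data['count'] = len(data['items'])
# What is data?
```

After line 1: data = {'items': [7, 25], 'count': 2}
After line 2 (append 7 + 25 = 32): data = {'items': [7, 25, 32], 'count': 2}
After line 3 (count = len(items) = 3): data = {'items': [7, 25, 32], 'count': 3}

{'items': [7, 25, 32], 'count': 3}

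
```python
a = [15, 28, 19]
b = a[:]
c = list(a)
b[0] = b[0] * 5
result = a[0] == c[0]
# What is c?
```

After line 1: a = [15, 28, 19]
After line 2 (b = a[:], copy): a = [15, 28, 19], b = [15, 28, 19]
After line 3 (c = list(a) is a copy, new object): c = [15, 28, 19]
After line 4 (b[0] = 15 * 5 = 75; only b mutates (copy)): a = [15, 28, 19], b = [75, 28, 19], c = [15, 28, 19]
After line 5 (a[0] = 15, c[0] = 15; result = True)

[15, 28, 19]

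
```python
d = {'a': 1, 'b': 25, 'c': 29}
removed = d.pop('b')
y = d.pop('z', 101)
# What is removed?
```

After line 1: d = {'a': 1, 'b': 25, 'c': 29}
After line 2 (pop 'b' returns 25): d = {'a': 1, 'c': 29}, removed = 25
After line 3 (pop 'z' missing, returns default 101): d = {'a': 1, 'c': 29}, y = 101

25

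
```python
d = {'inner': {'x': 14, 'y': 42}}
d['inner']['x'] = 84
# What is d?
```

After line 1: d = {'inner': {'x': 14, 'y': 42}}
After line 2 (inner x overwritten): d = {'inner': {'x': 84, 'y': 42}}

{'inner': {'x': 84, 'y': 42}}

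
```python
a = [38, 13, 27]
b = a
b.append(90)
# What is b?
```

After line 1: a = [38, 13, 27]
After line 2 (b = a is an alias, same object): a = [38, 13, 27], b = [38, 13, 27]
After line 3 (b.append mutates the shared list): a = [38, 13, 27, 90], b = [38, 13, 27, 90]

[38, 13, 27, 90]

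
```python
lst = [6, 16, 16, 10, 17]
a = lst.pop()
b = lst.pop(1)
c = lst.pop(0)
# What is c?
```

After line 1: lst = [6, 16, 16, 10, 17]
After line 2 (pop() -> a = 17): lst = [6, 16, 16, 10]
After line 3 (pop(1) -> b = 16): lst = [6, 16, 10]
After line 4 (pop(0) -> c = 6): lst = [16, 10]

6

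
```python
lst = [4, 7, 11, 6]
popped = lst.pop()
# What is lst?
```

[4, 7, 11]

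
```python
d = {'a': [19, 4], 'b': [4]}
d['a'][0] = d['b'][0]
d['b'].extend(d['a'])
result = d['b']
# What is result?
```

After line 1: d = {'a': [19, 4], 'b': [4]}
After line 2 (a[0] = b[0] = 4): d = {'a': [4, 4], 'b': [4]}
After line 3 (b.extend(a) appends [4, 4]): d = {'a': [4, 4], 'b': [4, 4, 4]}
After line 4: result = d['b'] = [4, 4, 4]

[4, 4, 4]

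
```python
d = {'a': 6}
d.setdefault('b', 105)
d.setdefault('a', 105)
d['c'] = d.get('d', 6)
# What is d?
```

After line 1: d = {'a': 6}
After line 2 (setdefault adds 'b'=105): d = {'a': 6, 'b': 105}
After line 3 (setdefault 'a' no-op, already exists): d = {'a': 6, 'b': 105}
After line 4 (get('d', 6) returns default since 'd' not in d): d = {'a': 6, 'b': 105, 'c': 6}

{'a': 6, 'b': 105, 'c': 6}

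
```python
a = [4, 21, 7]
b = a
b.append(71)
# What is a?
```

After line 1: a = [4, 21, 7]
After line 2 (b = a is an alias, same object): a = [4, 21, 7], b = [4, 21, 7]
After line 3 (b.append mutates the shared list): a = [4, 21, 7, 71], b = [4, 21, 7, 71]

[4, 21, 7, 71]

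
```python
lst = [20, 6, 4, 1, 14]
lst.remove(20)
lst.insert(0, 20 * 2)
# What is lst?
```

After line 1: lst = [20, 6, 4, 1, 14]
After line 2 (remove first 20): lst = [6, 4, 1, 14]
After line 3 (insert 40 at index 0): lst = [40, 6, 4, 1, 14]

[40, 6, 4, 1, 14]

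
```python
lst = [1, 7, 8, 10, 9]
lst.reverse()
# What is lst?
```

[9, 10, 8, 7, 1]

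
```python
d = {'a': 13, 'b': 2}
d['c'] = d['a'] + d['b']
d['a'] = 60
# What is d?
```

After line 1: d = {'a': 13, 'b': 2}
After line 2 (d['c'] = 13 + 2): d = {'a': 13, 'b': 2, 'c': 15}
After line 3: d = {'a': 60, 'b': 2, 'c': 15}

{'a': 60, 'b': 2, 'c': 15}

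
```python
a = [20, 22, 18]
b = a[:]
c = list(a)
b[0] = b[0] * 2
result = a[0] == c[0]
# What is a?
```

After line 1: a = [20, 22, 18]
After line 2 (b = a[:], copy): a = [20, 22, 18], b = [20, 22, 18]
After line 3 (c = list(a) is a copy, new object): c = [20, 22, 18]
After line 4 (b[0] = 20 * 2 = 40; only b mutates (copy)): a = [20, 22, 18], b = [40, 22, 18], c = [20, 22, 18]
After line 5 (a[0] = 20, c[0] = 20; result = True)

[20, 22, 18]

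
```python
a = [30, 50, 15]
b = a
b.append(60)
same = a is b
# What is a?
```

After line 1: a = [30, 50, 15]
After line 2 (b = a is an alias, same object): a = [30, 50, 15], b = [30, 50, 15]
After line 3 (b.append mutates the shared list): a = [30, 50, 15, 60], b = [30, 50, 15, 60]
After line 4 (same = a is b; same object -> True): same = True

[30, 50, 15, 60]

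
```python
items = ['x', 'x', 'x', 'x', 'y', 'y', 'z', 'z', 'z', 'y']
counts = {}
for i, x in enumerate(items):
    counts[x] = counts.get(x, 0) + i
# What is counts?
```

Initial: counts = {}, items = ['x', 'x', 'x', 'x', 'y', 'y', 'z', 'z', 'z', 'y']
i=0, x='x': counts = {'x': 0}
i=1, x='x': counts = {'x': 1}
i=2, x='x': counts = {'x': 3}
i=3, x='x': counts = {'x': 6}
i=4, x='y': counts = {'x': 6, 'y': 4}
i=5, x='y': counts = {'x': 6, 'y': 9}
i=6, x='z': counts = {'x': 6, 'y': 9, 'z': 6}
i=7, x='z': counts = {'x': 6, 'y': 9, 'z': 13}
i=8, x='z': counts = {'x': 6, 'y': 9, 'z': 21}
i=9, x='y': counts = {'x': 6, 'y': 18, 'z': 21}

{'x': 6, 'y': 18, 'z': 21}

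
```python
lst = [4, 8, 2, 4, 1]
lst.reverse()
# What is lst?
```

[1, 4, 2, 8, 4]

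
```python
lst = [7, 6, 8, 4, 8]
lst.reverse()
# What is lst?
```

[8, 4, 8, 6, 7]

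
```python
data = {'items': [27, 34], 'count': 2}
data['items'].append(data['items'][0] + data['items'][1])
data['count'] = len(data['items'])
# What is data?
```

After line 1: data = {'items': [27, 34], 'count': 2}
After line 2 (append 27 + 34 = 61): data = {'items': [27, 34, 61], 'count': 2}
After line 3 (count = len(items) = 3): data = {'items': [27, 34, 61], 'count': 3}

{'items': [27, 34, 61], 'count': 3}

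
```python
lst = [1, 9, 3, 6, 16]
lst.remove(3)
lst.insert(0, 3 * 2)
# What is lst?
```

After line 1: lst = [1, 9, 3, 6, 16]
After line 2 (remove first 3): lst = [1, 9, 6, 16]
After line 3 (insert 6 at index 0): lst = [6, 1, 9, 6, 16]

[6, 1, 9, 6, 16]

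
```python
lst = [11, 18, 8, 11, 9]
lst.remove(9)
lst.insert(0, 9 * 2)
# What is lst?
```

After line 1: lst = [11, 18, 8, 11, 9]
After line 2 (remove first 9): lst = [11, 18, 8, 11]
After line 3 (insert 18 at index 0): lst = [18, 11, 18, 8, 11]

[18, 11, 18, 8, 11]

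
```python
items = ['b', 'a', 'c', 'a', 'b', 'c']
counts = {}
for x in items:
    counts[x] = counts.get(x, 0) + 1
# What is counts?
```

Initial: counts = {}, items = ['b', 'a', 'c', 'a', 'b', 'c']
See 'b': counts = {'b': 1}
See 'a': counts = {'b': 1, 'a': 1}
See 'c': counts = {'b': 1, 'a': 1, 'c': 1}
See 'a': counts = {'b': 1, 'a': 2, 'c': 1}
See 'b': counts = {'b': 2, 'a': 2, 'c': 1}
See 'c': counts = {'b': 2, 'a': 2, 'c': 2}

{'b': 2, 'a': 2, 'c': 2}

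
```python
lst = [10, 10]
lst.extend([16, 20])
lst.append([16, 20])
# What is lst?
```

After line 1: lst = [10, 10]
After line 2 (extend unpacks [16, 20]): lst = [10, 10, 16, 20]
After line 3 (append adds [16, 20] as single element): lst = [10, 10, 16, 20, [16, 20]]

[10, 10, 16, 20, [16, 20]]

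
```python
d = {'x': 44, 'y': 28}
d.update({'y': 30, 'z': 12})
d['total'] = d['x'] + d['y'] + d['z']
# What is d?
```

After line 1: d = {'x': 44, 'y': 28}
After line 2 (y overwritten, z added): d = {'x': 44, 'y': 30, 'z': 12}
After line 3 (total = 44 + 30 + 12 = 86): d = {'x': 44, 'y': 30, 'z': 12, 'total': 86}

{'x': 44, 'y': 30, 'z': 12, 'total': 86}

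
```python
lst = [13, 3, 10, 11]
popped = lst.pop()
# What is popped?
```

11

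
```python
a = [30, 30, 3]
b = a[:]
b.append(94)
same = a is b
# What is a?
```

After line 1: a = [30, 30, 3]
After line 2 (b = a[:] is a shallow copy, new object): a = [30, 30, 3], b = [30, 30, 3]
After line 3 (append only mutates b): a = [30, 30, 3], b = [30, 30, 3, 94]
After line 4 (same = a is b; different objects -> False): same = False

[30, 30, 3]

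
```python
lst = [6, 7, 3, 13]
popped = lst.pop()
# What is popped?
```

13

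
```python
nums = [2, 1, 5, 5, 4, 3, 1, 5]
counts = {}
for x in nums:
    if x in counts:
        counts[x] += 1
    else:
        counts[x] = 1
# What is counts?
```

Initial: counts = {}, nums = [2, 1, 5, 5, 4, 3, 1, 5]
See 2: counts = {2: 1}
See 1: counts = {2: 1, 1: 1}
See 5: counts = {2: 1, 1: 1, 5: 1}
See 5: counts = {2: 1, 1: 1, 5: 2}
See 4: counts = {2: 1, 1: 1, 5: 2, 4: 1}
See 3: counts = {2: 1, 1: 1, 5: 2, 4: 1, 3: 1}
See 1: counts = {2: 1, 1: 2, 5: 2, 4: 1, 3: 1}
See 5: counts = {2: 1, 1: 2, 5: 3, 4: 1, 3: 1}

{2: 1, 1: 2, 5: 3, 4: 1, 3: 1}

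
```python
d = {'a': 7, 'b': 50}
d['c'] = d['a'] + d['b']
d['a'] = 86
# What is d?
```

After line 1: d = {'a': 7, 'b': 50}
After line 2 (d['c'] = 7 + 50): d = {'a': 7, 'b': 50, 'c': 57}
After line 3: d = {'a': 86, 'b': 50, 'c': 57}

{'a': 86, 'b': 50, 'c': 57}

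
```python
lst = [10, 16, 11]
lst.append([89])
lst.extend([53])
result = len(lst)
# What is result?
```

After line 1: lst = [10, 16, 11]
After line 2 (append adds [89] as single element): lst = [10, 16, 11, [89]]
After line 3 (extend unpacks [53], adds 53): lst = [10, 16, 11, [89], 53]
After line 4: result = len(lst) = 5

5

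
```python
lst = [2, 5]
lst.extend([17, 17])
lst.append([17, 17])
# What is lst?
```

After line 1: lst = [2, 5]
After line 2 (extend unpacks [17, 17]): lst = [2, 5, 17, 17]
After line 3 (append adds [17, 17] as single element): lst = [2, 5, 17, 17, [17, 17]]

[2, 5, 17, 17, [17, 17]]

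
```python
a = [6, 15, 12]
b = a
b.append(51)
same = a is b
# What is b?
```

After line 1: a = [6, 15, 12]
After line 2 (b = a is an alias, same object): a = [6, 15, 12], b = [6, 15, 12]
After line 3 (b.append mutates the shared list): a = [6, 15, 12, 51], b = [6, 15, 12, 51]
After line 4 (same = a is b; same object -> True): same = True

[6, 15, 12, 51]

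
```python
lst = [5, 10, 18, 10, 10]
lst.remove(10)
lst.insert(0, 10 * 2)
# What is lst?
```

After line 1: lst = [5, 10, 18, 10, 10]
After line 2 (remove first 10): lst = [5, 18, 10, 10]
After line 3 (insert 20 at index 0): lst = [20, 5, 18, 10, 10]

[20, 5, 18, 10, 10]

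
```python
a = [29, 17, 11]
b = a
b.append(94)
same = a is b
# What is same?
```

After line 1: a = [29, 17, 11]
After line 2 (b = a is an alias, same object): a = [29, 17, 11], b = [29, 17, 11]
After line 3 (b.append mutates the shared list): a = [29, 17, 11, 94], b = [29, 17, 11, 94]
After line 4 (same = a is b; same object -> True): same = True

True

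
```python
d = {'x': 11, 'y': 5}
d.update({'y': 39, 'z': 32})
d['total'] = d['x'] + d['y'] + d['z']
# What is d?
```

After line 1: d = {'x': 11, 'y': 5}
After line 2 (y overwritten, z added): d = {'x': 11, 'y': 39, 'z': 32}
After line 3 (total = 11 + 39 + 32 = 82): d = {'x': 11, 'y': 39, 'z': 32, 'total': 82}

{'x': 11, 'y': 39, 'z': 32, 'total': 82}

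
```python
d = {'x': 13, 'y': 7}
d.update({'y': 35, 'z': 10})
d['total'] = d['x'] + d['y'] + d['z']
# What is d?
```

After line 1: d = {'x': 13, 'y': 7}
After line 2 (y overwritten, z added): d = {'x': 13, 'y': 35, 'z': 10}
After line 3 (total = 13 + 35 + 10 = 58): d = {'x': 13, 'y': 35, 'z': 10, 'total': 58}

{'x': 13, 'y': 35, 'z': 10, 'total': 58}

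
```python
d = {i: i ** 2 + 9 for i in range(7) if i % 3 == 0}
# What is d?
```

{0: 9, 3: 18, 6: 45}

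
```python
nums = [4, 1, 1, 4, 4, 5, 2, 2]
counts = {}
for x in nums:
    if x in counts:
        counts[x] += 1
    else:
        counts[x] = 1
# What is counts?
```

Initial: counts = {}, nums = [4, 1, 1, 4, 4, 5, 2, 2]
See 4: counts = {4: 1}
See 1: counts = {4: 1, 1: 1}
See 1: counts = {4: 1, 1: 2}
See 4: counts = {4: 2, 1: 2}
See 4: counts = {4: 3, 1: 2}
See 5: counts = {4: 3, 1: 2, 5: 1}
See 2: counts = {4: 3, 1: 2, 5: 1, 2: 1}
See 2: counts = {4: 3, 1: 2, 5: 1, 2: 2}

{4: 3, 1: 2, 5: 1, 2: 2}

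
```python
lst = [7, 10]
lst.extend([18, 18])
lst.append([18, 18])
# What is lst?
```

After line 1: lst = [7, 10]
After line 2 (extend unpacks [18, 18]): lst = [7, 10, 18, 18]
After line 3 (append adds [18, 18] as single element): lst = [7, 10, 18, 18, [18, 18]]

[7, 10, 18, 18, [18, 18]]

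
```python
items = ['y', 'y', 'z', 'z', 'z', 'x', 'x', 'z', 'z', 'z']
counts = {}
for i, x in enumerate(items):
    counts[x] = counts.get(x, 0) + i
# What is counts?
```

Initial: counts = {}, items = ['y', 'y', 'z', 'z', 'z', 'x', 'x', 'z', 'z', 'z']
i=0, x='y': counts = {'y': 0}
i=1, x='y': counts = {'y': 1}
i=2, x='z': counts = {'y': 1, 'z': 2}
i=3, x='z': counts = {'y': 1, 'z': 5}
i=4, x='z': counts = {'y': 1, 'z': 9}
i=5, x='x': counts = {'y': 1, 'z': 9, 'x': 5}
i=6, x='x': counts = {'y': 1, 'z': 9, 'x': 11}
i=7, x='z': counts = {'y': 1, 'z': 16, 'x': 11}
i=8, x='z': counts = {'y': 1, 'z': 24, 'x': 11}
i=9, x='z': counts = {'y': 1, 'z': 33, 'x': 11}

{'y': 1, 'z': 33, 'x': 11}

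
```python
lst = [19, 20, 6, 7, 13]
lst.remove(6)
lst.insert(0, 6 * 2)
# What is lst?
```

After line 1: lst = [19, 20, 6, 7, 13]
After line 2 (remove first 6): lst = [19, 20, 7, 13]
After line 3 (insert 12 at index 0): lst = [12, 19, 20, 7, 13]

[12, 19, 20, 7, 13]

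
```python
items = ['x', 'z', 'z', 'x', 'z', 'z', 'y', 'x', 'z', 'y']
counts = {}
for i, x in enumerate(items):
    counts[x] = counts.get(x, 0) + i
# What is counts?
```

Initial: counts = {}, items = ['x', 'z', 'z', 'x', 'z', 'z', 'y', 'x', 'z', 'y']
i=0, x='x': counts = {'x': 0}
i=1, x='z': counts = {'x': 0, 'z': 1}
i=2, x='z': counts = {'x': 0, 'z': 3}
i=3, x='x': counts = {'x': 3, 'z': 3}
i=4, x='z': counts = {'x': 3, 'z': 7}
i=5, x='z': counts = {'x': 3, 'z': 12}
i=6, x='y': counts = {'x': 3, 'z': 12, 'y': 6}
i=7, x='x': counts = {'x': 10, 'z': 12, 'y': 6}
i=8, x='z': counts = {'x': 10, 'z': 20, 'y': 6}
i=9, x='y': counts = {'x': 10, 'z': 20, 'y': 15}

{'x': 10, 'z': 20, 'y': 15}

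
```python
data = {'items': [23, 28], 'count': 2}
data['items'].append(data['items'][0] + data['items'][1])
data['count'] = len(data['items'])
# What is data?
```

After line 1: data = {'items': [23, 28], 'count': 2}
After line 2 (append 23 + 28 = 51): data = {'items': [23, 28, 51], 'count': 2}
After line 3 (count = len(items) = 3): data = {'items': [23, 28, 51], 'count': 3}

{'items': [23, 28, 51], 'count': 3}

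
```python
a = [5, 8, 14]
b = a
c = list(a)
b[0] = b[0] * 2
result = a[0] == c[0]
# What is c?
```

After line 1: a = [5, 8, 14]
After line 2 (b = a, alias): a = [5, 8, 14], b = [5, 8, 14]
After line 3 (c = list(a) is a copy, new object): c = [5, 8, 14]
After line 4 (b[0] = 5 * 2 = 10; mutates shared a/b): a = b = [10, 8, 14], c = [5, 8, 14]
After line 5 (a[0] = 10, c[0] = 5; result = False)

[5, 8, 14]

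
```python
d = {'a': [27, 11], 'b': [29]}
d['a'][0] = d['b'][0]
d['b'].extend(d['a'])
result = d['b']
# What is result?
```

After line 1: d = {'a': [27, 11], 'b': [29]}
After line 2 (a[0] = b[0] = 29): d = {'a': [29, 11], 'b': [29]}
After line 3 (b.extend(a) appends [29, 11]): d = {'a': [29, 11], 'b': [29, 29, 11]}
After line 4: result = d['b'] = [29, 29, 11]

[29, 29, 11]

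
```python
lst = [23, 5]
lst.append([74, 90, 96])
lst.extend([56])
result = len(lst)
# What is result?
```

After line 1: lst = [23, 5]
After line 2 (append adds [74, 90, 96] as single element): lst = [23, 5, [74, 90, 96]]
After line 3 (extend unpacks [56], adds 56): lst = [23, 5, [74, 90, 96], 56]
After line 4: result = len(lst) = 4

4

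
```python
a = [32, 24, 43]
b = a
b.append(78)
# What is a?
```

After line 1: a = [32, 24, 43]
After line 2 (b = a is an alias, same object): a = [32, 24, 43], b = [32, 24, 43]
After line 3 (b.append mutates the shared list): a = [32, 24, 43, 78], b = [32, 24, 43, 78]

[32, 24, 43, 78]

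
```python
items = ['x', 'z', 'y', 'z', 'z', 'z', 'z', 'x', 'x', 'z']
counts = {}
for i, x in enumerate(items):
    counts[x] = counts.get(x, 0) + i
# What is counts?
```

Initial: counts = {}, items = ['x', 'z', 'y', 'z', 'z', 'z', 'z', 'x', 'x', 'z']
i=0, x='x': counts = {'x': 0}
i=1, x='z': counts = {'x': 0, 'z': 1}
i=2, x='y': counts = {'x': 0, 'z': 1, 'y': 2}
i=3, x='z': counts = {'x': 0, 'z': 4, 'y': 2}
i=4, x='z': counts = {'x': 0, 'z': 8, 'y': 2}
i=5, x='z': counts = {'x': 0, 'z': 13, 'y': 2}
i=6, x='z': counts = {'x': 0, 'z': 19, 'y': 2}
i=7, x='x': counts = {'x': 7, 'z': 19, 'y': 2}
i=8, x='x': counts = {'x': 15, 'z': 19, 'y': 2}
i=9, x='z': counts = {'x': 15, 'z': 28, 'y': 2}

{'x': 15, 'z': 28, 'y': 2}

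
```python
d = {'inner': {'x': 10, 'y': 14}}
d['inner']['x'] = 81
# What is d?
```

After line 1: d = {'inner': {'x': 10, 'y': 14}}
After line 2 (inner x overwritten): d = {'inner': {'x': 81, 'y': 14}}

{'inner': {'x': 81, 'y': 14}}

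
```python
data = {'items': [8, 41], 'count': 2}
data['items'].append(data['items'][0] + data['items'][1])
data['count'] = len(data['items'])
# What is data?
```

After line 1: data = {'items': [8, 41], 'count': 2}
After line 2 (append 8 + 41 = 49): data = {'items': [8, 41, 49], 'count': 2}
After line 3 (count = len(items) = 3): data = {'items': [8, 41, 49], 'count': 3}

{'items': [8, 41, 49], 'count': 3}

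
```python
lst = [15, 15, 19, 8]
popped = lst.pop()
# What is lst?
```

[15, 15, 19]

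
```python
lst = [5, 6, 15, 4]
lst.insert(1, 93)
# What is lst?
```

[5, 93, 6, 15, 4]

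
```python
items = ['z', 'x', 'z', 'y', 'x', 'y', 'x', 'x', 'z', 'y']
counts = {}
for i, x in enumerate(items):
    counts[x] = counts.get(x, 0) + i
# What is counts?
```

Initial: counts = {}, items = ['z', 'x', 'z', 'y', 'x', 'y', 'x', 'x', 'z', 'y']
i=0, x='z': counts = {'z': 0}
i=1, x='x': counts = {'z': 0, 'x': 1}
i=2, x='z': counts = {'z': 2, 'x': 1}
i=3, x='y': counts = {'z': 2, 'x': 1, 'y': 3}
i=4, x='x': counts = {'z': 2, 'x': 5, 'y': 3}
i=5, x='y': counts = {'z': 2, 'x': 5, 'y': 8}
i=6, x='x': counts = {'z': 2, 'x': 11, 'y': 8}
i=7, x='x': counts = {'z': 2, 'x': 18, 'y': 8}
i=8, x='z': counts = {'z': 10, 'x': 18, 'y': 8}
i=9, x='y': counts = {'z': 10, 'x': 18, 'y': 17}

{'z': 10, 'x': 18, 'y': 17}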